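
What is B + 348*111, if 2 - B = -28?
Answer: 38658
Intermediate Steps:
B = 30 (B = 2 - 1*(-28) = 2 + 28 = 30)
B + 348*111 = 30 + 348*111 = 30 + 38628 = 38658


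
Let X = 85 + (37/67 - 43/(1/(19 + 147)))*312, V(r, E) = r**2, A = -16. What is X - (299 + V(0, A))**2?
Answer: -155185380/67 ≈ -2.3162e+6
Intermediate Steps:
X = -149195513/67 (X = 85 + (37*(1/67) - 43/(1/166))*312 = 85 + (37/67 - 43/1/166)*312 = 85 + (37/67 - 43*166)*312 = 85 + (37/67 - 7138)*312 = 85 - 478209/67*312 = 85 - 149201208/67 = -149195513/67 ≈ -2.2268e+6)
X - (299 + V(0, A))**2 = -149195513/67 - (299 + 0**2)**2 = -149195513/67 - (299 + 0)**2 = -149195513/67 - 1*299**2 = -149195513/67 - 1*89401 = -149195513/67 - 89401 = -155185380/67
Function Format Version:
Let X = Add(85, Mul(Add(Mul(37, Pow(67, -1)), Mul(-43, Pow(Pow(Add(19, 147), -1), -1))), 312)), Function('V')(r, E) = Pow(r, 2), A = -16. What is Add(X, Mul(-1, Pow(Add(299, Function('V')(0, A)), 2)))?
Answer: Rational(-155185380, 67) ≈ -2.3162e+6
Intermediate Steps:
X = Rational(-149195513, 67) (X = Add(85, Mul(Add(Mul(37, Rational(1, 67)), Mul(-43, Pow(Pow(166, -1), -1))), 312)) = Add(85, Mul(Add(Rational(37, 67), Mul(-43, Pow(Rational(1, 166), -1))), 312)) = Add(85, Mul(Add(Rational(37, 67), Mul(-43, 166)), 312)) = Add(85, Mul(Add(Rational(37, 67), -7138), 312)) = Add(85, Mul(Rational(-478209, 67), 312)) = Add(85, Rational(-149201208, 67)) = Rational(-149195513, 67) ≈ -2.2268e+6)
Add(X, Mul(-1, Pow(Add(299, Function('V')(0, A)), 2))) = Add(Rational(-149195513, 67), Mul(-1, Pow(Add(299, Pow(0, 2)), 2))) = Add(Rational(-149195513, 67), Mul(-1, Pow(Add(299, 0), 2))) = Add(Rational(-149195513, 67), Mul(-1, Pow(299, 2))) = Add(Rational(-149195513, 67), Mul(-1, 89401)) = Add(Rational(-149195513, 67), -89401) = Rational(-155185380, 67)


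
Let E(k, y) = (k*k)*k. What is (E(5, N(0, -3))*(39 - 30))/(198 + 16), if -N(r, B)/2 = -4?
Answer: 1125/214 ≈ 5.2570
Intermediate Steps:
N(r, B) = 8 (N(r, B) = -2*(-4) = 8)
E(k, y) = k**3 (E(k, y) = k**2*k = k**3)
(E(5, N(0, -3))*(39 - 30))/(198 + 16) = (5**3*(39 - 30))/(198 + 16) = (125*9)/214 = (1/214)*1125 = 1125/214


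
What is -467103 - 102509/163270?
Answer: -76264009319/163270 ≈ -4.6710e+5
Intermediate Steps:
-467103 - 102509/163270 = -76264009319/163270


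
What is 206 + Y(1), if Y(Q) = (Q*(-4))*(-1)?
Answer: 210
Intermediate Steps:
Y(Q) = 4*Q (Y(Q) = -4*Q*(-1) = 4*Q)
206 + Y(1) = 206 + 4*1 = 206 + 4 = 210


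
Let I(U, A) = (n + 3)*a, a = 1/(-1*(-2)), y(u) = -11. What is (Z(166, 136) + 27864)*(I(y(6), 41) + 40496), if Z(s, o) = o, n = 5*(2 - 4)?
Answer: 1133790000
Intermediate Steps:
n = -10 (n = 5*(-2) = -10)
a = 1/2 ≈ 0.50000
I(U, A) = -7/2 (I(U, A) = (-10 + 3)*(1/2) = -7*1/2 = -7/2)
(Z(166, 136) + 27864)*(I(y(6), 41) + 40496) = (136 + 27864)*(-7/2 + 40496) = 28000*(80985/2) = 1133790000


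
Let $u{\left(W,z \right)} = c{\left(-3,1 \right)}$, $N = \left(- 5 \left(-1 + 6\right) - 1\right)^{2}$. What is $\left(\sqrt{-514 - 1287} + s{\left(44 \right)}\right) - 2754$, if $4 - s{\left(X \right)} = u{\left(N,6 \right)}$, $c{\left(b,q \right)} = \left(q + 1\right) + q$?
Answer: $-2753 + i \sqrt{1801} \approx -2753.0 + 42.438 i$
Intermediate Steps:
$c{\left(b,q \right)} = 1 + 2 q$ ($c{\left(b,q \right)} = \left(1 + q\right) + q = 1 + 2 q$)
$N = 676$ ($N = \left(\left(-5\right) 5 - 1\right)^{2} = \left(-25 - 1\right)^{2} = \left(-26\right)^{2} = 676$)
$u{\left(W,z \right)} = 3$ ($u{\left(W,z \right)} = 1 + 2 \cdot 1 = 1 + 2 = 3$)
$s{\left(X \right)} = 1$ ($s{\left(X \right)} = 4 - 3 = 1$)
$\left(\sqrt{-514 - 1287} + s{\left(44 \right)}\right) - 2754 = \left(\sqrt{-514 - 1287} + 1\right) - 2754 = \left(\sqrt{-1801} + 1\right) - 2754 = \left(i \sqrt{1801} + 1\right) - 2754 = \left(1 + i \sqrt{1801}\right) - 2754 = -2753 + i \sqrt{1801}$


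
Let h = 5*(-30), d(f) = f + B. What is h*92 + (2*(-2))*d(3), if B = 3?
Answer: -13824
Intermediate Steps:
d(f) = 3 + f (d(f) = f + 3 = 3 + f)
h = -150
h*92 + (2*(-2))*d(3) = -150*92 + (2*(-2))*(3 + 3) = -13800 - 4*6 = -13800 - 24 = -13824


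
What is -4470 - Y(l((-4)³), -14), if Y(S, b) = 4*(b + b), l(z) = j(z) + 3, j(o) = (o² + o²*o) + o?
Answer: -4358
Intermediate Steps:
j(o) = o + o² + o³ (j(o) = (o² + o³) + o = o + o² + o³)
l(z) = 3 + z*(1 + z + z²) (l(z) = z*(1 + z + z²) + 3 = 3 + z*(1 + z + z²))
Y(S, b) = 8*b (Y(S, b) = 4*(2*b) = 8*b)
-4470 - Y(l((-4)³), -14) = -4470 - 8*(-14) = -4470 - 1*(-112) = -4470 + 112 = -4358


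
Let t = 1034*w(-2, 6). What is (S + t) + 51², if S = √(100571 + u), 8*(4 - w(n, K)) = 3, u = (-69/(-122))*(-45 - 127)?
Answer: 25397/4 + √373862717/61 ≈ 6666.2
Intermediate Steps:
u = -5934/61 (u = -69*(-1/122)*(-172) = (69/122)*(-172) = -5934/61 ≈ -97.279)
w(n, K) = 29/8 (w(n, K) = 4 - ⅛*3 = 4 - 3/8 = 29/8)
t = 14993/4 (t = 1034*(29/8) = 14993/4 ≈ 3748.3)
S = √373862717/61 (S = √(100571 - 5934/61) = √(6128897/61) = √373862717/61 ≈ 316.98)
(S + t) + 51² = (√373862717/61 + 14993/4) + 51² = (14993/4 + √373862717/61) + 2601 = 25397/4 + √373862717/61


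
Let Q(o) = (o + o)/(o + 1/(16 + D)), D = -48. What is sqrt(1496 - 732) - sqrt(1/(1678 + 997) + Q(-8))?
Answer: 2*sqrt(191) - sqrt(37669697643)/137495 ≈ 26.229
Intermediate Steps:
Q(o) = 2*o/(-1/32 + o) (Q(o) = (o + o)/(o + 1/(16 - 48)) = (2*o)/(o + 1/(-32)) = (2*o)/(o - 1/32) = (2*o)/(-1/32 + o) = 2*o/(-1/32 + o))
sqrt(1496 - 732) - sqrt(1/(1678 + 997) + Q(-8)) = sqrt(1496 - 732) - sqrt(1/(1678 + 997) + 64*(-8)/(-1 + 32*(-8))) = sqrt(764) - sqrt(1/2675 + 64*(-8)/(-1 - 256)) = 2*sqrt(191) - sqrt(1/2675 + 64*(-8)/(-257)) = 2*sqrt(191) - sqrt(1/2675 + 64*(-8)*(-1/257)) = 2*sqrt(191) - sqrt(1/2675 + 512/257) = 2*sqrt(191) - sqrt(1369857/687475) = 2*sqrt(191) - sqrt(37669697643)/137495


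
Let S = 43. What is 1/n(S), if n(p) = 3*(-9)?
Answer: -1/27 ≈ -0.037037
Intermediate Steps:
n(p) = -27
1/n(S) = 1/(-27) = -1/27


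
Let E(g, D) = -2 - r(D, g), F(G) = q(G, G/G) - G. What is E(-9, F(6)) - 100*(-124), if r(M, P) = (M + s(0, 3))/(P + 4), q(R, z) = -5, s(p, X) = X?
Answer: 61982/5 ≈ 12396.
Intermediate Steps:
r(M, P) = (3 + M)/(4 + P) (r(M, P) = (M + 3)/(P + 4) = (3 + M)/(4 + P))
F(G) = -5 - G
E(g, D) = -2 - (3 + D)/(4 + g)
E(-9, F(6)) - 100*(-124) = (-11 - (-5 - 1*6) - 2*(-9))/(4 - 9) - 100*(-124) = (-11 - (-5 - 6) + 18)/(-5) + 12400 = -(-11 - 1*(-11) + 18)/5 + 12400 = -(-11 + 11 + 18)/5 + 12400 = -1/5*18 + 12400 = -18/5 + 12400 = 61982/5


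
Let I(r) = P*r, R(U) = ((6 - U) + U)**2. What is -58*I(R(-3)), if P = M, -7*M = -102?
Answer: -212976/7 ≈ -30425.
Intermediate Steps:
M = 102/7 (M = -1/7*(-102) = 102/7 ≈ 14.571)
R(U) = 36 (R(U) = 6**2 = 36)
P = 102/7 ≈ 14.571
I(r) = 102*r/7
-58*I(R(-3)) = -5916*36/7 = -58*3672/7 = -212976/7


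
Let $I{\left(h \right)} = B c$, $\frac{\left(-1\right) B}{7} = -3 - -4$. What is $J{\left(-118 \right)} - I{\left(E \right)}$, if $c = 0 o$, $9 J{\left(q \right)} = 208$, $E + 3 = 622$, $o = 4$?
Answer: $\frac{208}{9} \approx 23.111$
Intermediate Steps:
$E = 619$ ($E = -3 + 622 = 619$)
$J{\left(q \right)} = \frac{208}{9}$ ($J{\left(q \right)} = \frac{1}{9} \cdot 208 = \frac{208}{9}$)
$c = 0$ ($c = 0 \cdot 4 = 0$)
$B = -7$ ($B = - 7 \left(-3 - -4\right) = - 7 \left(-3 + 4\right) = \left(-7\right) 1 = -7$)
$I{\left(h \right)} = 0$ ($I{\left(h \right)} = \left(-7\right) 0 = 0$)
$J{\left(-118 \right)} - I{\left(E \right)} = \frac{208}{9} - 0 = \frac{208}{9} + 0 = \frac{208}{9}$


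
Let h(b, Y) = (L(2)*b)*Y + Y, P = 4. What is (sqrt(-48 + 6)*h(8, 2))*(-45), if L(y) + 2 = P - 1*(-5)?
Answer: -5130*I*sqrt(42) ≈ -33246.0*I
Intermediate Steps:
L(y) = 7 (L(y) = -2 + (4 - 1*(-5)) = -2 + (4 + 5) = -2 + 9 = 7)
h(b, Y) = Y + 7*Y*b (h(b, Y) = (7*b)*Y + Y = 7*Y*b + Y = Y + 7*Y*b)
(sqrt(-48 + 6)*h(8, 2))*(-45) = (sqrt(-48 + 6)*(2*(1 + 7*8)))*(-45) = (sqrt(-42)*(2*(1 + 56)))*(-45) = ((I*sqrt(42))*(2*57))*(-45) = ((I*sqrt(42))*114)*(-45) = (114*I*sqrt(42))*(-45) = -5130*I*sqrt(42)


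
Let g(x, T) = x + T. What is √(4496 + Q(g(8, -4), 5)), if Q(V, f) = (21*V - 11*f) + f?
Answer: √4530 ≈ 67.305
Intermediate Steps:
g(x, T) = T + x
Q(V, f) = -10*f + 21*V (Q(V, f) = (-11*f + 21*V) + f = -10*f + 21*V)
√(4496 + Q(g(8, -4), 5)) = √(4496 + (-10*5 + 21*(-4 + 8))) = √(4496 + (-50 + 21*4)) = √(4496 + (-50 + 84)) = √(4496 + 34) = √4530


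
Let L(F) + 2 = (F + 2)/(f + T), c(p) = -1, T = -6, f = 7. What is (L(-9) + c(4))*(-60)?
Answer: 600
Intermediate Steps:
L(F) = F (L(F) = -2 + (F + 2)/(7 - 6) = -2 + (2 + F)/1 = -2 + (2 + F)*1 = -2 + (2 + F) = F)
(L(-9) + c(4))*(-60) = (-9 - 1)*(-60) = -10*(-60) = 600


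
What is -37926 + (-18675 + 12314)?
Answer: -44287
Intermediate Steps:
-37926 + (-18675 + 12314) = -37926 - 6361 = -44287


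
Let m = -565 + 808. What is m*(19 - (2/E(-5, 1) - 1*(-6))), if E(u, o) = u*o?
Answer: 16281/5 ≈ 3256.2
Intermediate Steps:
E(u, o) = o*u
m = 243
m*(19 - (2/E(-5, 1) - 1*(-6))) = 243*(19 - (2/((1*(-5))) - 1*(-6))) = 243*(19 - (2/(-5) + 6)) = 243*(19 - (2*(-1/5) + 6)) = 243*(19 - (-2/5 + 6)) = 243*(19 - 1*28/5) = 243*(19 - 28/5) = 243*(67/5) = 16281/5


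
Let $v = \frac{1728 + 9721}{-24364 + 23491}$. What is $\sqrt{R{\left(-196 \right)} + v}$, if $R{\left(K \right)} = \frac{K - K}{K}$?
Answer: $\frac{107 i \sqrt{97}}{291} \approx 3.6214 i$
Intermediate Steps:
$v = - \frac{11449}{873}$ ($v = \frac{11449}{-873} = 11449 \left(- \frac{1}{873}\right) = - \frac{11449}{873} \approx -13.115$)
$R{\left(K \right)} = 0$ ($R{\left(K \right)} = \frac{0}{K} = 0$)
$\sqrt{R{\left(-196 \right)} + v} = \sqrt{0 - \frac{11449}{873}} = \sqrt{- \frac{11449}{873}} = \frac{107 i \sqrt{97}}{291}$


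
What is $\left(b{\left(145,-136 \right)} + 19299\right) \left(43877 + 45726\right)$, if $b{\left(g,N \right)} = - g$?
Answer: $1716255862$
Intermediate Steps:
$\left(b{\left(145,-136 \right)} + 19299\right) \left(43877 + 45726\right) = \left(\left(-1\right) 145 + 19299\right) \left(43877 + 45726\right) = \left(-145 + 19299\right) 89603 = 19154 \cdot 89603 = 1716255862$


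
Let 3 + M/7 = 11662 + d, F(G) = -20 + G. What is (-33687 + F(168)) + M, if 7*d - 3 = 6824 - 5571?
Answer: 49330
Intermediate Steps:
d = 1256/7 (d = 3/7 + (6824 - 5571)/7 = 3/7 + (⅐)*1253 = 3/7 + 179 = 1256/7 ≈ 179.43)
M = 82869 (M = -21 + 7*(11662 + 1256/7) = -21 + 7*(82890/7) = -21 + 82890 = 82869)
(-33687 + F(168)) + M = (-33687 + (-20 + 168)) + 82869 = (-33687 + 148) + 82869 = -33539 + 82869 = 49330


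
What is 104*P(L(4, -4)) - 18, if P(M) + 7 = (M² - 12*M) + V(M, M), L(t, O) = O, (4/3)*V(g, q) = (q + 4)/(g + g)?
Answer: 5910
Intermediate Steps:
V(g, q) = 3*(4 + q)/(8*g) (V(g, q) = 3*((q + 4)/(g + g))/4 = 3*((4 + q)/((2*g)))/4 = 3*((4 + q)*(1/(2*g)))/4 = 3*((4 + q)/(2*g))/4 = 3*(4 + q)/(8*g))
P(M) = -7 + M² - 12*M + 3*(4 + M)/(8*M) (P(M) = -7 + ((M² - 12*M) + 3*(4 + M)/(8*M)) = -7 + (M² - 12*M + 3*(4 + M)/(8*M)) = -7 + M² - 12*M + 3*(4 + M)/(8*M))
104*P(L(4, -4)) - 18 = 104*(-53/8 + (-4)² - 12*(-4) + (3/2)/(-4)) - 18 = 104*(-53/8 + 16 + 48 + (3/2)*(-¼)) - 18 = 104*(-53/8 + 16 + 48 - 3/8) - 18 = 104*57 - 18 = 5928 - 18 = 5910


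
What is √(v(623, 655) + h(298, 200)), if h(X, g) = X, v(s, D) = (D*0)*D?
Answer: √298 ≈ 17.263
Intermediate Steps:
v(s, D) = 0 (v(s, D) = 0*D = 0)
√(v(623, 655) + h(298, 200)) = √(0 + 298) = √298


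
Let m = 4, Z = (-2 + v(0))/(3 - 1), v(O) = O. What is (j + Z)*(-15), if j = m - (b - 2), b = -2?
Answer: -105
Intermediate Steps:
Z = -1 (Z = (-2 + 0)/(3 - 1) = -2/2 = -2*1/2 = -1)
j = 8 (j = 4 - (-2 - 2) = 4 - 1*(-4) = 4 + 4 = 8)
(j + Z)*(-15) = (8 - 1)*(-15) = 7*(-15) = -105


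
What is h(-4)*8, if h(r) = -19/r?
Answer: 38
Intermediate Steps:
h(-4)*8 = -19/(-4)*8 = -19*(-1/4)*8 = (19/4)*8 = 38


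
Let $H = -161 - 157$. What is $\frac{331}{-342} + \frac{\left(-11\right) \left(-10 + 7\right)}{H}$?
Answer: $- \frac{9712}{9063} \approx -1.0716$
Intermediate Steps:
$H = -318$ ($H = -161 - 157 = -318$)
$\frac{331}{-342} + \frac{\left(-11\right) \left(-10 + 7\right)}{H} = \frac{331}{-342} + \frac{\left(-11\right) \left(-10 + 7\right)}{-318} = 331 \left(- \frac{1}{342}\right) + \left(-11\right) \left(-3\right) \left(- \frac{1}{318}\right) = - \frac{331}{342} + 33 \left(- \frac{1}{318}\right) = - \frac{331}{342} - \frac{11}{106} = - \frac{9712}{9063}$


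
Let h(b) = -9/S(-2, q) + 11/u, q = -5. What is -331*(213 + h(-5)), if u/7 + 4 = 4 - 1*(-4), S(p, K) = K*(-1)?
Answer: -9805213/140 ≈ -70037.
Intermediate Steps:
S(p, K) = -K
u = 28 (u = -28 + 7*(4 - 1*(-4)) = -28 + 7*(4 + 4) = -28 + 7*8 = -28 + 56 = 28)
h(b) = -197/140 (h(b) = -9/((-1*(-5))) + 11/28 = -9/5 + 11*(1/28) = -9*⅕ + 11/28 = -9/5 + 11/28 = -197/140)
-331*(213 + h(-5)) = -331*(213 - 197/140) = -331*29623/140 = -9805213/140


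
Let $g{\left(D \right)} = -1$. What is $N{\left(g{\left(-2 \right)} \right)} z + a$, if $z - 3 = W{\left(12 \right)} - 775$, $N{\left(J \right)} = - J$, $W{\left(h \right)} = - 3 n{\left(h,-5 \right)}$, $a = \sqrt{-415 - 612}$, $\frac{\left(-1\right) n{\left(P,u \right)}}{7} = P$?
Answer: $-520 + i \sqrt{1027} \approx -520.0 + 32.047 i$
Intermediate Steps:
$n{\left(P,u \right)} = - 7 P$
$a = i \sqrt{1027}$ ($a = \sqrt{-1027} = i \sqrt{1027} \approx 32.047 i$)
$W{\left(h \right)} = 21 h$ ($W{\left(h \right)} = - 3 \left(- 7 h\right) = 21 h$)
$z = -520$ ($z = 3 + \left(21 \cdot 12 - 775\right) = 3 + \left(252 - 775\right) = 3 - 523 = -520$)
$N{\left(g{\left(-2 \right)} \right)} z + a = \left(-1\right) \left(-1\right) \left(-520\right) + i \sqrt{1027} = 1 \left(-520\right) + i \sqrt{1027} = -520 + i \sqrt{1027}$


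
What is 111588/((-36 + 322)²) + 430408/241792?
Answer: 1943335577/618050576 ≈ 3.1443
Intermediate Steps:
111588/((-36 + 322)²) + 430408/241792 = 111588/(286²) + 430408*(1/241792) = 111588/81796 + 53801/30224 = 111588*(1/81796) + 53801/30224 = 27897/20449 + 53801/30224 = 1943335577/618050576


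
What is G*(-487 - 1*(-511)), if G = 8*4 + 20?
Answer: 1248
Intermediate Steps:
G = 52 (G = 32 + 20 = 52)
G*(-487 - 1*(-511)) = 52*(-487 - 1*(-511)) = 52*(-487 + 511) = 52*24 = 1248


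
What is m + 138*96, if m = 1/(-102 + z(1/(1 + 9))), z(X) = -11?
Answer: 1497023/113 ≈ 13248.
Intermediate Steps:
m = -1/113 (m = 1/(-102 - 11) = 1/(-113) = -1/113 ≈ -0.0088496)
m + 138*96 = -1/113 + 138*96 = -1/113 + 13248 = 1497023/113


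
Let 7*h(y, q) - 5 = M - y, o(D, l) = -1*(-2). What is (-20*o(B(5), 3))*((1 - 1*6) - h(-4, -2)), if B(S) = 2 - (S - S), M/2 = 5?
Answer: 2160/7 ≈ 308.57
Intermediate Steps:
M = 10 (M = 2*5 = 10)
B(S) = 2 (B(S) = 2 - 1*0 = 2 + 0 = 2)
o(D, l) = 2
h(y, q) = 15/7 - y/7 (h(y, q) = 5/7 + (10 - y)/7 = 5/7 + (10/7 - y/7) = 15/7 - y/7)
(-20*o(B(5), 3))*((1 - 1*6) - h(-4, -2)) = (-20*2)*((1 - 1*6) - (15/7 - 1/7*(-4))) = -40*((1 - 6) - (15/7 + 4/7)) = -40*(-5 - 1*19/7) = -40*(-5 - 19/7) = -40*(-54/7) = 2160/7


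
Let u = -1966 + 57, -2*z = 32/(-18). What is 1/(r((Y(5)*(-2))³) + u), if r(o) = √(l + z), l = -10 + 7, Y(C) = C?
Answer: -17181/32798548 - 3*I*√19/32798548 ≈ -0.00052383 - 3.987e-7*I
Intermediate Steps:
z = 8/9 (z = -16/(-18) = -16*(-1)/18 = -½*(-16/9) = 8/9 ≈ 0.88889)
l = -3
u = -1909
r(o) = I*√19/3 (r(o) = √(-3 + 8/9) = √(-19/9) = I*√19/3)
1/(r((Y(5)*(-2))³) + u) = 1/(I*√19/3 - 1909) = 1/(-1909 + I*√19/3)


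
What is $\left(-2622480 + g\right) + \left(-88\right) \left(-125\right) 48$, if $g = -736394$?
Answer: $-2830874$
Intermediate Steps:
$\left(-2622480 + g\right) + \left(-88\right) \left(-125\right) 48 = \left(-2622480 - 736394\right) + \left(-88\right) \left(-125\right) 48 = -3358874 + 11000 \cdot 48 = -3358874 + 528000 = -2830874$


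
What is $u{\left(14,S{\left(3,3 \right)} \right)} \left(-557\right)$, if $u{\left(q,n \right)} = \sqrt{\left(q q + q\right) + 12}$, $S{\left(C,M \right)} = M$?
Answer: $- 557 \sqrt{222} \approx -8299.1$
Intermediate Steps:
$u{\left(q,n \right)} = \sqrt{12 + q + q^{2}}$ ($u{\left(q,n \right)} = \sqrt{\left(q^{2} + q\right) + 12} = \sqrt{\left(q + q^{2}\right) + 12} = \sqrt{12 + q + q^{2}}$)
$u{\left(14,S{\left(3,3 \right)} \right)} \left(-557\right) = \sqrt{12 + 14 + 14^{2}} \left(-557\right) = \sqrt{12 + 14 + 196} \left(-557\right) = \sqrt{222} \left(-557\right) = - 557 \sqrt{222}$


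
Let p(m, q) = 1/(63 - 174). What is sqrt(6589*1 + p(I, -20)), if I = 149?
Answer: sqrt(81182958)/111 ≈ 81.173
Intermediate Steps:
p(m, q) = -1/111 (p(m, q) = 1/(-111) = -1/111)
sqrt(6589*1 + p(I, -20)) = sqrt(6589*1 - 1/111) = sqrt(6589 - 1/111) = sqrt(731378/111) = sqrt(81182958)/111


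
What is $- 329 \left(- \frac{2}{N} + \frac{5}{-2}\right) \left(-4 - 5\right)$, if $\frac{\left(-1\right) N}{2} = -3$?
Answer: $- \frac{16779}{2} \approx -8389.5$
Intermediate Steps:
$N = 6$ ($N = \left(-2\right) \left(-3\right) = 6$)
$- 329 \left(- \frac{2}{N} + \frac{5}{-2}\right) \left(-4 - 5\right) = - 329 \left(- \frac{2}{6} + \frac{5}{-2}\right) \left(-4 - 5\right) = - 329 \left(\left(-2\right) \frac{1}{6} + 5 \left(- \frac{1}{2}\right)\right) \left(-9\right) = - 329 \left(- \frac{1}{3} - \frac{5}{2}\right) \left(-9\right) = - 329 \left(\left(- \frac{17}{6}\right) \left(-9\right)\right) = \left(-329\right) \frac{51}{2} = - \frac{16779}{2}$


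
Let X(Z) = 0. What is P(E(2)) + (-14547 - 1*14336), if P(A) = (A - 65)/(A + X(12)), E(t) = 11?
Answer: -317767/11 ≈ -28888.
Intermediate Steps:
P(A) = (-65 + A)/A (P(A) = (A - 65)/(A + 0) = (-65 + A)/A)
P(E(2)) + (-14547 - 1*14336) = (-65 + 11)/11 + (-14547 - 1*14336) = (1/11)*(-54) + (-14547 - 14336) = -54/11 - 28883 = -317767/11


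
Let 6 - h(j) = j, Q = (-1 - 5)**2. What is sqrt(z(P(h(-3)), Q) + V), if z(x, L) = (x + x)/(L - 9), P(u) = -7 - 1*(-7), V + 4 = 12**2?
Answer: 2*sqrt(35) ≈ 11.832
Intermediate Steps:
Q = 36 (Q = (-6)**2 = 36)
V = 140 (V = -4 + 12**2 = -4 + 144 = 140)
h(j) = 6 - j
P(u) = 0 (P(u) = -7 + 7 = 0)
z(x, L) = 2*x/(-9 + L) (z(x, L) = (2*x)/(-9 + L) = 2*x/(-9 + L))
sqrt(z(P(h(-3)), Q) + V) = sqrt(2*0/(-9 + 36) + 140) = sqrt(2*0/27 + 140) = sqrt(2*0*(1/27) + 140) = sqrt(0 + 140) = sqrt(140) = 2*sqrt(35)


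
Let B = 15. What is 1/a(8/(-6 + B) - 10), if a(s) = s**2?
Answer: 81/6724 ≈ 0.012046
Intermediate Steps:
1/a(8/(-6 + B) - 10) = 1/((8/(-6 + 15) - 10)**2) = 1/((8/9 - 10)**2) = 1/((-82/9)**2) = 1/(6724/81) = 81/6724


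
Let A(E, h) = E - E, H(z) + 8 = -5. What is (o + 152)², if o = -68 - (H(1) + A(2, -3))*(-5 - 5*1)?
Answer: 2116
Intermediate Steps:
H(z) = -13 (H(z) = -8 - 5 = -13)
A(E, h) = 0
o = -198 (o = -68 - (-13 + 0)*(-5 - 5*1) = -68 - (-13)*(-5 - 5) = -68 - (-13)*(-10) = -68 - 1*130 = -68 - 130 = -198)
(o + 152)² = (-198 + 152)² = (-46)² = 2116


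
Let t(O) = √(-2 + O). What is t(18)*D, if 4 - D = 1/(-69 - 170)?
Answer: 3828/239 ≈ 16.017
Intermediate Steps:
D = 957/239 (D = 4 - 1/(-69 - 170) = 4 - 1/(-239) = 4 - 1*(-1/239) = 4 + 1/239 = 957/239 ≈ 4.0042)
t(18)*D = √(-2 + 18)*(957/239) = √16*(957/239) = 4*(957/239) = 3828/239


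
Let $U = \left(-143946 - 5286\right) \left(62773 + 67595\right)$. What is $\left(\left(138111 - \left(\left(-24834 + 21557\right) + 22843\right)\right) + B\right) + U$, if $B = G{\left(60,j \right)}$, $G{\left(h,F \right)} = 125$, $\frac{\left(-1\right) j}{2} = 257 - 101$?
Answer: $-19454958706$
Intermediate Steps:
$j = -312$ ($j = - 2 \left(257 - 101\right) = \left(-2\right) 156 = -312$)
$B = 125$
$U = -19455077376$ ($U = \left(-149232\right) 130368 = -19455077376$)
$\left(\left(138111 - \left(\left(-24834 + 21557\right) + 22843\right)\right) + B\right) + U = \left(\left(138111 - \left(\left(-24834 + 21557\right) + 22843\right)\right) + 125\right) - 19455077376 = \left(\left(138111 - \left(-3277 + 22843\right)\right) + 125\right) - 19455077376 = \left(\left(138111 - 19566\right) + 125\right) - 19455077376 = \left(118545 + 125\right) - 19455077376 = 118670 - 19455077376 = -19454958706$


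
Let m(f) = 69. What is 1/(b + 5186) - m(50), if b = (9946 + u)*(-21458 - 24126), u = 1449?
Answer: -35840290087/519424494 ≈ -69.000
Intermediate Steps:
b = -519429680 (b = (9946 + 1449)*(-21458 - 24126) = 11395*(-45584) = -519429680)
1/(b + 5186) - m(50) = 1/(-519429680 + 5186) - 1*69 = 1/(-519424494) - 69 = -1/519424494 - 69 = -35840290087/519424494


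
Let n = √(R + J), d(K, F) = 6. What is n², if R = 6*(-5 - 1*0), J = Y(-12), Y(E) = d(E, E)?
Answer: -24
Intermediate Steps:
Y(E) = 6
J = 6
R = -30 (R = 6*(-5 + 0) = 6*(-5) = -30)
n = 2*I*√6 (n = √(-30 + 6) = √(-24) = 2*I*√6 ≈ 4.899*I)
n² = (2*I*√6)² = -24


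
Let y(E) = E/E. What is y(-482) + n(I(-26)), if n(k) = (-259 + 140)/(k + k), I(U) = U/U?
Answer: -117/2 ≈ -58.500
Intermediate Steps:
I(U) = 1
y(E) = 1
n(k) = -119/(2*k) (n(k) = -119*1/(2*k) = -119/(2*k))
y(-482) + n(I(-26)) = 1 - 119/2/1 = 1 - 119/2*1 = 1 - 119/2 = -117/2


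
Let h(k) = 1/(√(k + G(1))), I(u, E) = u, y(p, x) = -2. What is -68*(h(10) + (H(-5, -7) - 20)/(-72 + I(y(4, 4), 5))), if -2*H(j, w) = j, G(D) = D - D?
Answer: -595/37 - 34*√10/5 ≈ -37.585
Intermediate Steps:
G(D) = 0
H(j, w) = -j/2
h(k) = k^(-½) (h(k) = 1/(√(k + 0)) = 1/(√k) = k^(-½))
-68*(h(10) + (H(-5, -7) - 20)/(-72 + I(y(4, 4), 5))) = -68*(10^(-½) + (-½*(-5) - 20)/(-72 - 2)) = -68*(√10/10 + (5/2 - 20)/(-74)) = -68*(√10/10 - 35/2*(-1/74)) = -68*(√10/10 + 35/148) = -68*(35/148 + √10/10) = -595/37 - 34*√10/5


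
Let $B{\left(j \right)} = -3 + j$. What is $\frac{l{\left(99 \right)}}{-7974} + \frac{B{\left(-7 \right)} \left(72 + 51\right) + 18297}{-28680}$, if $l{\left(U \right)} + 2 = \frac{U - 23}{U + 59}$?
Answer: $- \frac{597102599}{1003713960} \approx -0.59489$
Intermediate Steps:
$l{\left(U \right)} = -2 + \frac{-23 + U}{59 + U}$ ($l{\left(U \right)} = -2 + \frac{U - 23}{U + 59} = -2 + \frac{-23 + U}{59 + U}$)
$\frac{l{\left(99 \right)}}{-7974} + \frac{B{\left(-7 \right)} \left(72 + 51\right) + 18297}{-28680} = \frac{\frac{1}{59 + 99} \left(-141 - 99\right)}{-7974} + \frac{\left(-3 - 7\right) \left(72 + 51\right) + 18297}{-28680} = \frac{-141 - 99}{158} \left(- \frac{1}{7974}\right) + \left(\left(-10\right) 123 + 18297\right) \left(- \frac{1}{28680}\right) = \frac{1}{158} \left(-240\right) \left(- \frac{1}{7974}\right) + \left(-1230 + 18297\right) \left(- \frac{1}{28680}\right) = \left(- \frac{120}{79}\right) \left(- \frac{1}{7974}\right) + 17067 \left(- \frac{1}{28680}\right) = \frac{20}{104991} - \frac{5689}{9560} = - \frac{597102599}{1003713960}$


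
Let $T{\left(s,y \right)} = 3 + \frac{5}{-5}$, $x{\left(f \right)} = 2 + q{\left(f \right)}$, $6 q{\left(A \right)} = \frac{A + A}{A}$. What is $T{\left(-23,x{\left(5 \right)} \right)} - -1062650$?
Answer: $1062652$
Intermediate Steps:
$q{\left(A \right)} = \frac{1}{3}$ ($q{\left(A \right)} = \frac{\left(A + A\right) \frac{1}{A}}{6} = \frac{2 A \frac{1}{A}}{6} = \frac{1}{6} \cdot 2 = \frac{1}{3}$)
$x{\left(f \right)} = \frac{7}{3}$ ($x{\left(f \right)} = 2 + \frac{1}{3} = \frac{7}{3}$)
$T{\left(s,y \right)} = 2$ ($T{\left(s,y \right)} = 3 + 5 \left(- \frac{1}{5}\right) = 3 - 1 = 2$)
$T{\left(-23,x{\left(5 \right)} \right)} - -1062650 = 2 - -1062650 = 2 + 1062650 = 1062652$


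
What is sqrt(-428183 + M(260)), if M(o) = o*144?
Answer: I*sqrt(390743) ≈ 625.09*I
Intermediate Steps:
M(o) = 144*o
sqrt(-428183 + M(260)) = sqrt(-428183 + 144*260) = sqrt(-428183 + 37440) = sqrt(-390743) = I*sqrt(390743)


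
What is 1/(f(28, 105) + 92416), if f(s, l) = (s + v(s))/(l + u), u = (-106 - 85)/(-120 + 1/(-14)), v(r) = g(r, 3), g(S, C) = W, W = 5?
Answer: 16289/1505369267 ≈ 1.0821e-5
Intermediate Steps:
g(S, C) = 5
v(r) = 5
u = 2674/1681 (u = -191/(-120 - 1/14) = -191/(-1681/14) = -191*(-14/1681) = 2674/1681 ≈ 1.5907)
f(s, l) = (5 + s)/(2674/1681 + l) (f(s, l) = (s + 5)/(l + 2674/1681) = (5 + s)/(2674/1681 + l))
1/(f(28, 105) + 92416) = 1/(1681*(5 + 28)/(2674 + 1681*105) + 92416) = 1/(1681*33/(2674 + 176505) + 92416) = 1/(1681*33/179179 + 92416) = 1/(1681*(1/179179)*33 + 92416) = 1/(5043/16289 + 92416) = 1/(1505369267/16289) = 16289/1505369267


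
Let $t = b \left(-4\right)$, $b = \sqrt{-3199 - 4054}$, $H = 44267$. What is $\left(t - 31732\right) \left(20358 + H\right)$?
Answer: $-2050680500 - 258500 i \sqrt{7253} \approx -2.0507 \cdot 10^{9} - 2.2015 \cdot 10^{7} i$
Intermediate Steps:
$b = i \sqrt{7253}$ ($b = \sqrt{-7253} = i \sqrt{7253} \approx 85.165 i$)
$t = - 4 i \sqrt{7253}$ ($t = i \sqrt{7253} \left(-4\right) = - 4 i \sqrt{7253} \approx - 340.66 i$)
$\left(t - 31732\right) \left(20358 + H\right) = \left(- 4 i \sqrt{7253} - 31732\right) \left(20358 + 44267\right) = \left(-31732 - 4 i \sqrt{7253}\right) 64625 = -2050680500 - 258500 i \sqrt{7253}$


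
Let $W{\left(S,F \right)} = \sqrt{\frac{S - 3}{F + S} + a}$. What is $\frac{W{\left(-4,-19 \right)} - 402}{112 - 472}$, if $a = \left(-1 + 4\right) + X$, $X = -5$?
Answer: $\frac{67}{60} - \frac{i \sqrt{897}}{8280} \approx 1.1167 - 0.0036171 i$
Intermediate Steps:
$a = -2$ ($a = \left(-1 + 4\right) - 5 = 3 - 5 = -2$)
$W{\left(S,F \right)} = \sqrt{-2 + \frac{-3 + S}{F + S}}$ ($W{\left(S,F \right)} = \sqrt{\frac{S - 3}{F + S} - 2} = \sqrt{\frac{-3 + S}{F + S} - 2} = \sqrt{-2 + \frac{-3 + S}{F + S}}$)
$\frac{W{\left(-4,-19 \right)} - 402}{112 - 472} = \frac{\sqrt{\frac{-3 - -4 - -38}{-19 - 4}} - 402}{112 - 472} = \frac{\sqrt{\frac{-3 + 4 + 38}{-23}} - 402}{-360} = \left(\sqrt{\left(- \frac{1}{23}\right) 39} - 402\right) \left(- \frac{1}{360}\right) = \left(\sqrt{- \frac{39}{23}} - 402\right) \left(- \frac{1}{360}\right) = \left(\frac{i \sqrt{897}}{23} - 402\right) \left(- \frac{1}{360}\right) = \left(-402 + \frac{i \sqrt{897}}{23}\right) \left(- \frac{1}{360}\right) = \frac{67}{60} - \frac{i \sqrt{897}}{8280}$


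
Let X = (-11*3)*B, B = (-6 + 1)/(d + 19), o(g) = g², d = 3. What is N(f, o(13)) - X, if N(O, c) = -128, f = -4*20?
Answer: -271/2 ≈ -135.50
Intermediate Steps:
f = -80
B = -5/22 (B = (-6 + 1)/(3 + 19) = -5/22 ≈ -0.22727)
X = 15/2 (X = -11*3*(-5/22) = -33*(-5/22) = 15/2 ≈ 7.5000)
N(f, o(13)) - X = -128 - 1*15/2 = -128 - 15/2 = -271/2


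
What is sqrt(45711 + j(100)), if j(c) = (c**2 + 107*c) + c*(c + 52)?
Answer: sqrt(81611) ≈ 285.68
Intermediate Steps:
j(c) = c**2 + 107*c + c*(52 + c) (j(c) = (c**2 + 107*c) + c*(52 + c) = c**2 + 107*c + c*(52 + c))
sqrt(45711 + j(100)) = sqrt(45711 + 100*(159 + 2*100)) = sqrt(45711 + 100*(159 + 200)) = sqrt(45711 + 100*359) = sqrt(45711 + 35900) = sqrt(81611)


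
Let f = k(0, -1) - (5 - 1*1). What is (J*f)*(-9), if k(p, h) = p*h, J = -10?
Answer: -360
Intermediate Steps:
k(p, h) = h*p
f = -4 (f = -1*0 - (5 - 1*1) = 0 - (5 - 1) = 0 - 1*4 = 0 - 4 = -4)
(J*f)*(-9) = -10*(-4)*(-9) = 40*(-9) = -360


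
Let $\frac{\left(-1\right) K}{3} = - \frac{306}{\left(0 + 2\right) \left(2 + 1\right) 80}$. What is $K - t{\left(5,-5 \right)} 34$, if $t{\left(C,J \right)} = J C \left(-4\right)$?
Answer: $- \frac{271847}{80} \approx -3398.1$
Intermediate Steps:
$t{\left(C,J \right)} = - 4 C J$ ($t{\left(C,J \right)} = C J \left(-4\right) = - 4 C J$)
$K = \frac{153}{80}$ ($K = - 3 \left(- \frac{306}{\left(0 + 2\right) \left(2 + 1\right) 80}\right) = - 3 \left(- \frac{306}{2 \cdot 3 \cdot 80}\right) = - 3 \left(- \frac{306}{6 \cdot 80}\right) = - 3 \left(- \frac{306}{480}\right) = - 3 \left(\left(-306\right) \frac{1}{480}\right) = \left(-3\right) \left(- \frac{51}{80}\right) = \frac{153}{80} \approx 1.9125$)
$K - t{\left(5,-5 \right)} 34 = \frac{153}{80} - \left(-4\right) 5 \left(-5\right) 34 = \frac{153}{80} - 100 \cdot 34 = \frac{153}{80} - 3400 = - \frac{271847}{80}$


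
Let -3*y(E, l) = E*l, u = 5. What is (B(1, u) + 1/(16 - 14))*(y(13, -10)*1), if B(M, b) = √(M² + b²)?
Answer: 65/3 + 130*√26/3 ≈ 242.62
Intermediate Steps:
y(E, l) = -E*l/3
(B(1, u) + 1/(16 - 14))*(y(13, -10)*1) = (√(1² + 5²) + 1/(16 - 14))*(-⅓*13*(-10)*1) = (√(1 + 25) + 1/2)*((130/3)*1) = (√26 + ½)*(130/3) = (½ + √26)*(130/3) = 65/3 + 130*√26/3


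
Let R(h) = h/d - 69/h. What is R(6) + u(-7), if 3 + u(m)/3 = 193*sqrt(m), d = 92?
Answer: -470/23 + 579*I*sqrt(7) ≈ -20.435 + 1531.9*I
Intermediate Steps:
u(m) = -9 + 579*sqrt(m) (u(m) = -9 + 3*(193*sqrt(m)) = -9 + 579*sqrt(m))
R(h) = -69/h + h/92 (R(h) = h/92 - 69/h = -69/h + h/92)
R(6) + u(-7) = (-69/6 + (1/92)*6) + (-9 + 579*sqrt(-7)) = (-69*1/6 + 3/46) + (-9 + 579*(I*sqrt(7))) = (-23/2 + 3/46) + (-9 + 579*I*sqrt(7)) = -263/23 + (-9 + 579*I*sqrt(7)) = -470/23 + 579*I*sqrt(7)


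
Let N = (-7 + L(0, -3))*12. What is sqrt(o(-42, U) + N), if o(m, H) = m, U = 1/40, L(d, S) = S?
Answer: 9*I*sqrt(2) ≈ 12.728*I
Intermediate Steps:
U = 1/40 ≈ 0.025000
N = -120 (N = (-7 - 3)*12 = -10*12 = -120)
sqrt(o(-42, U) + N) = sqrt(-42 - 120) = sqrt(-162) = 9*I*sqrt(2)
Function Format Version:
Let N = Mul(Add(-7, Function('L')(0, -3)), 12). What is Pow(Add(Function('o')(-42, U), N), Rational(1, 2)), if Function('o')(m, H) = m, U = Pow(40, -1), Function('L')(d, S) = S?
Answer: Mul(9, I, Pow(2, Rational(1, 2))) ≈ Mul(12.728, I)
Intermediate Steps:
U = Rational(1, 40) ≈ 0.025000
N = -120 (N = Mul(Add(-7, -3), 12) = Mul(-10, 12) = -120)
Pow(Add(Function('o')(-42, U), N), Rational(1, 2)) = Pow(Add(-42, -120), Rational(1, 2)) = Pow(-162, Rational(1, 2)) = Mul(9, I, Pow(2, Rational(1, 2)))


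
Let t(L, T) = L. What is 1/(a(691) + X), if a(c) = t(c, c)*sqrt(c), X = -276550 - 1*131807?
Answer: -408357/166425500078 - 691*sqrt(691)/166425500078 ≈ -2.5628e-6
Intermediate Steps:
X = -408357 (X = -276550 - 131807 = -408357)
a(c) = c**(3/2) (a(c) = c*sqrt(c) = c**(3/2))
1/(a(691) + X) = 1/(691**(3/2) - 408357) = 1/(691*sqrt(691) - 408357) = 1/(-408357 + 691*sqrt(691))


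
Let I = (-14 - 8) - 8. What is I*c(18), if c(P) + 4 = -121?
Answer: 3750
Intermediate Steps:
c(P) = -125 (c(P) = -4 - 121 = -125)
I = -30 (I = -22 - 8 = -30)
I*c(18) = -30*(-125) = 3750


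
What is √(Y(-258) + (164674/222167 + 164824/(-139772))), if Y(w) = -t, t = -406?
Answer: √24441998604475754921146/7763181481 ≈ 20.139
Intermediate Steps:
Y(w) = 406 (Y(w) = -1*(-406) = 406)
√(Y(-258) + (164674/222167 + 164824/(-139772))) = √(406 + (164674/222167 + 164824/(-139772))) = √(406 + (164674*(1/222167) + 164824*(-1/139772))) = √(406 + (164674/222167 - 41206/34943)) = √(406 - 3400409820/7763181481) = √(3148451271466/7763181481) = √24441998604475754921146/7763181481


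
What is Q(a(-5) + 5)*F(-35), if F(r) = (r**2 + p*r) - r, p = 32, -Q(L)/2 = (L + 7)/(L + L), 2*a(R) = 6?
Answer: -525/2 ≈ -262.50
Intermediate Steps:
a(R) = 3 (a(R) = (1/2)*6 = 3)
Q(L) = -(7 + L)/L (Q(L) = -2*(L + 7)/(L + L) = -2*(7 + L)/(2*L) = -2*(7 + L)*1/(2*L) = -(7 + L)/L)
F(r) = r**2 + 31*r (F(r) = (r**2 + 32*r) - r = r**2 + 31*r)
Q(a(-5) + 5)*F(-35) = ((-7 - (3 + 5))/(3 + 5))*(-35*(31 - 35)) = ((-7 - 1*8)/8)*(-35*(-4)) = ((-7 - 8)/8)*140 = ((1/8)*(-15))*140 = -15/8*140 = -525/2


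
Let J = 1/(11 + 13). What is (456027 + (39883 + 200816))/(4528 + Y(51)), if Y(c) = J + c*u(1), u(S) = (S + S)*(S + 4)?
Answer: 16721424/120913 ≈ 138.29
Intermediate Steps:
u(S) = 2*S*(4 + S) (u(S) = (2*S)*(4 + S) = 2*S*(4 + S))
J = 1/24 ≈ 0.041667
Y(c) = 1/24 + 10*c (Y(c) = 1/24 + c*(2*1*(4 + 1)) = 1/24 + c*(2*1*5) = 1/24 + c*10 = 1/24 + 10*c)
(456027 + (39883 + 200816))/(4528 + Y(51)) = (456027 + (39883 + 200816))/(4528 + (1/24 + 10*51)) = (456027 + 240699)/(4528 + (1/24 + 510)) = 696726/(4528 + 12241/24) = 696726/(120913/24) = 696726*(24/120913) = 16721424/120913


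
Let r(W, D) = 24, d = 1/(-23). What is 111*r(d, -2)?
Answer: 2664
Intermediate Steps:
d = -1/23 ≈ -0.043478
111*r(d, -2) = 111*24 = 2664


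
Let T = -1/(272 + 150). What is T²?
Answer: 1/178084 ≈ 5.6153e-6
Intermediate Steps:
T = -1/422 ≈ -0.0023697
T² = (-1/422)² = 1/178084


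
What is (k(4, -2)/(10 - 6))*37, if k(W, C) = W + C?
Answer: 37/2 ≈ 18.500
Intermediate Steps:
k(W, C) = C + W
(k(4, -2)/(10 - 6))*37 = ((-2 + 4)/(10 - 6))*37 = (2/4)*37 = (2*(1/4))*37 = (1/2)*37 = 37/2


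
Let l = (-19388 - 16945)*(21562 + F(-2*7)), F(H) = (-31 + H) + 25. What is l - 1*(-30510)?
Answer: -782654976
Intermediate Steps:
F(H) = -6 + H
l = -782685486 (l = (-19388 - 16945)*(21562 + (-6 - 2*7)) = -36333*(21562 + (-6 - 14)) = -36333*(21562 - 20) = -36333*21542 = -782685486)
l - 1*(-30510) = -782685486 - 1*(-30510) = -782685486 + 30510 = -782654976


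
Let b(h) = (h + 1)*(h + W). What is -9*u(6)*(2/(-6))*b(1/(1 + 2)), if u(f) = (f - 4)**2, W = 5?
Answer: 256/3 ≈ 85.333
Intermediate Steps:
b(h) = (1 + h)*(5 + h) (b(h) = (h + 1)*(h + 5) = (1 + h)*(5 + h))
u(f) = (-4 + f)**2
-9*u(6)*(2/(-6))*b(1/(1 + 2)) = -9*(-4 + 6)**2*(2/(-6))*(5 + (1/(1 + 2))**2 + 6/(1 + 2)) = -9*2**2*(2*(-1/6))*(5 + (1/3)**2 + 6/3) = -9*4*(-1/3)*(5 + (1/3)**2 + 6*(1/3)) = -(-12)*(5 + 1/9 + 2) = -(-12)*64/9 = -9*(-256/27) = 256/3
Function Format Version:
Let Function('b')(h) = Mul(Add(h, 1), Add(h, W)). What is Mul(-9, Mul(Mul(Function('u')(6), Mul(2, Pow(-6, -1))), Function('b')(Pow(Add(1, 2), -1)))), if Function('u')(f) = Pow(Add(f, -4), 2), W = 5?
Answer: Rational(256, 3) ≈ 85.333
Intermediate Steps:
Function('b')(h) = Mul(Add(1, h), Add(5, h)) (Function('b')(h) = Mul(Add(h, 1), Add(h, 5)) = Mul(Add(1, h), Add(5, h)))
Function('u')(f) = Pow(Add(-4, f), 2)
Mul(-9, Mul(Mul(Function('u')(6), Mul(2, Pow(-6, -1))), Function('b')(Pow(Add(1, 2), -1)))) = Mul(-9, Mul(Mul(Pow(Add(-4, 6), 2), Mul(2, Pow(-6, -1))), Add(5, Pow(Pow(Add(1, 2), -1), 2), Mul(6, Pow(Add(1, 2), -1))))) = Mul(-9, Mul(Mul(Pow(2, 2), Mul(2, Rational(-1, 6))), Add(5, Pow(Pow(3, -1), 2), Mul(6, Pow(3, -1))))) = Mul(-9, Mul(Mul(4, Rational(-1, 3)), Add(5, Pow(Rational(1, 3), 2), Mul(6, Rational(1, 3))))) = Mul(-9, Mul(Rational(-4, 3), Add(5, Rational(1, 9), 2))) = Mul(-9, Mul(Rational(-4, 3), Rational(64, 9))) = Mul(-9, Rational(-256, 27)) = Rational(256, 3)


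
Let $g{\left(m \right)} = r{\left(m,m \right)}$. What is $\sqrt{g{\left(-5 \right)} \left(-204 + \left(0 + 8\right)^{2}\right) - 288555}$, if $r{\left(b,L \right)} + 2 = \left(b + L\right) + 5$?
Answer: $5 i \sqrt{11503} \approx 536.26 i$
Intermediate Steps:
$r{\left(b,L \right)} = 3 + L + b$ ($r{\left(b,L \right)} = -2 + \left(\left(b + L\right) + 5\right) = -2 + \left(\left(L + b\right) + 5\right) = -2 + \left(5 + L + b\right) = 3 + L + b$)
$g{\left(m \right)} = 3 + 2 m$ ($g{\left(m \right)} = 3 + m + m = 3 + 2 m$)
$\sqrt{g{\left(-5 \right)} \left(-204 + \left(0 + 8\right)^{2}\right) - 288555} = \sqrt{\left(3 + 2 \left(-5\right)\right) \left(-204 + \left(0 + 8\right)^{2}\right) - 288555} = \sqrt{\left(3 - 10\right) \left(-204 + 8^{2}\right) - 288555} = \sqrt{- 7 \left(-204 + 64\right) - 288555} = \sqrt{\left(-7\right) \left(-140\right) - 288555} = \sqrt{980 - 288555} = \sqrt{-287575} = 5 i \sqrt{11503}$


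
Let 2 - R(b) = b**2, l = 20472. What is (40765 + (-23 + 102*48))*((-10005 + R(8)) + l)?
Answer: 474863390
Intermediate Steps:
R(b) = 2 - b**2
(40765 + (-23 + 102*48))*((-10005 + R(8)) + l) = (40765 + (-23 + 102*48))*((-10005 + (2 - 1*8**2)) + 20472) = (40765 + (-23 + 4896))*((-10005 + (2 - 1*64)) + 20472) = (40765 + 4873)*((-10005 + (2 - 64)) + 20472) = 45638*((-10005 - 62) + 20472) = 45638*(-10067 + 20472) = 45638*10405 = 474863390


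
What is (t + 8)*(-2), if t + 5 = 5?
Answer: -16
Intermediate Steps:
t = 0 (t = -5 + 5 = 0)
(t + 8)*(-2) = (0 + 8)*(-2) = 8*(-2) = -16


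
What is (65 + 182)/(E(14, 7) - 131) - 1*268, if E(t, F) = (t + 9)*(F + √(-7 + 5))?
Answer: (-6164*√2 + 7793*I)/(-30*I + 23*√2) ≈ -264.22 - 4.1032*I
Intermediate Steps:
E(t, F) = (9 + t)*(F + I*√2) (E(t, F) = (9 + t)*(F + √(-2)) = (9 + t)*(F + I*√2))
(65 + 182)/(E(14, 7) - 131) - 1*268 = (65 + 182)/((9*7 + 7*14 + 9*I*√2 + I*14*√2) - 131) - 1*268 = 247/((63 + 98 + 9*I*√2 + 14*I*√2) - 131) - 268 = 247/((161 + 23*I*√2) - 131) - 268 = 247/(30 + 23*I*√2) - 268 = -268 + 247/(30 + 23*I*√2)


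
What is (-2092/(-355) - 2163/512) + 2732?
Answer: 496871559/181760 ≈ 2733.7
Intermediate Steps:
(-2092/(-355) - 2163/512) + 2732 = (-2092*(-1/355) - 2163*1/512) + 2732 = (2092/355 - 2163/512) + 2732 = 303239/181760 + 2732 = 496871559/181760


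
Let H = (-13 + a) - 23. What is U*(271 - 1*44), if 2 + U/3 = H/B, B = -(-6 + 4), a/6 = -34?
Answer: -83082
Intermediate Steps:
a = -204 (a = 6*(-34) = -204)
B = 2 (B = -1*(-2) = 2)
H = -240 (H = (-13 - 204) - 23 = -217 - 23 = -240)
U = -366 (U = -6 + 3*(-240/2) = -6 + 3*(-240*½) = -6 + 3*(-120) = -6 - 360 = -366)
U*(271 - 1*44) = -366*(271 - 1*44) = -366*(271 - 44) = -366*227 = -83082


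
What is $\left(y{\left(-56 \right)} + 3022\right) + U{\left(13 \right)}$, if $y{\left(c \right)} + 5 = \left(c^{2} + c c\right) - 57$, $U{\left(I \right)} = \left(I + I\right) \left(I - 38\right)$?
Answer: $8582$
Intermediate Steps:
$U{\left(I \right)} = 2 I \left(-38 + I\right)$
$y{\left(c \right)} = -62 + 2 c^{2}$ ($y{\left(c \right)} = -5 - \left(57 - c^{2} - c c\right) = -5 + \left(\left(c^{2} + c^{2}\right) - 57\right) = -5 + \left(2 c^{2} - 57\right) = -5 + \left(-57 + 2 c^{2}\right) = -62 + 2 c^{2}$)
$\left(y{\left(-56 \right)} + 3022\right) + U{\left(13 \right)} = \left(\left(-62 + 2 \left(-56\right)^{2}\right) + 3022\right) + 2 \cdot 13 \left(-38 + 13\right) = \left(\left(-62 + 2 \cdot 3136\right) + 3022\right) + 2 \cdot 13 \left(-25\right) = \left(\left(-62 + 6272\right) + 3022\right) - 650 = \left(6210 + 3022\right) - 650 = 9232 - 650 = 8582$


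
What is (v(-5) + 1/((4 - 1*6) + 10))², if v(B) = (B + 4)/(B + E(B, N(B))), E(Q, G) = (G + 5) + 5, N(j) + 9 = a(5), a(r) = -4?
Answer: 1/16 ≈ 0.062500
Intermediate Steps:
N(j) = -13 (N(j) = -9 - 4 = -13)
E(Q, G) = 10 + G (E(Q, G) = (5 + G) + 5 = 10 + G)
v(B) = (4 + B)/(-3 + B) (v(B) = (B + 4)/(B + (10 - 13)) = (4 + B)/(B - 3) = (4 + B)/(-3 + B))
(v(-5) + 1/((4 - 1*6) + 10))² = ((4 - 5)/(-3 - 5) + 1/((4 - 1*6) + 10))² = (-1/(-8) + 1/((4 - 6) + 10))² = (-⅛*(-1) + 1/(-2 + 10))² = (⅛ + 1/8)² = (⅛ + ⅛)² = (¼)² = 1/16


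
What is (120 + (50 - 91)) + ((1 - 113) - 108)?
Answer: -141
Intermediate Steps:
(120 + (50 - 91)) + ((1 - 113) - 108) = (120 - 41) + (-112 - 108) = 79 - 220 = -141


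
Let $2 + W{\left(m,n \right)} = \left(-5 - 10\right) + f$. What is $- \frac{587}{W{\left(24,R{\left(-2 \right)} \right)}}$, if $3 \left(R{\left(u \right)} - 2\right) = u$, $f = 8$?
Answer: $\frac{587}{9} \approx 65.222$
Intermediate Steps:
$R{\left(u \right)} = 2 + \frac{u}{3}$
$W{\left(m,n \right)} = -9$ ($W{\left(m,n \right)} = -2 + \left(\left(-5 - 10\right) + 8\right) = -2 + \left(-15 + 8\right) = -2 - 7 = -9$)
$- \frac{587}{W{\left(24,R{\left(-2 \right)} \right)}} = - \frac{587}{-9} = \left(-587\right) \left(- \frac{1}{9}\right) = \frac{587}{9}$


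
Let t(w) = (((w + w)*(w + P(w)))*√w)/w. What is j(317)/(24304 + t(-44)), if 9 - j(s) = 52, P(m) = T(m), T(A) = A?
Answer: -65317/37002960 - 473*I*√11/18501480 ≈ -0.0017652 - 8.4791e-5*I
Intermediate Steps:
P(m) = m
j(s) = -43 (j(s) = 9 - 1*52 = 9 - 52 = -43)
t(w) = 4*w^(3/2) (t(w) = (((w + w)*(w + w))*√w)/w = (((2*w)*(2*w))*√w)/w = ((4*w²)*√w)/w = (4*w^(5/2))/w = 4*w^(3/2))
j(317)/(24304 + t(-44)) = -43/(24304 + 4*(-44)^(3/2)) = -43/(24304 + 4*(-88*I*√11)) = -43/(24304 - 352*I*√11)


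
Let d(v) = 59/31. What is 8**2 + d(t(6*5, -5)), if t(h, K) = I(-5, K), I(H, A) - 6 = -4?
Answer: 2043/31 ≈ 65.903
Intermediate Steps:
I(H, A) = 2 (I(H, A) = 6 - 4 = 2)
t(h, K) = 2
d(v) = 59/31 (d(v) = 59*(1/31) = 59/31)
8**2 + d(t(6*5, -5)) = 8**2 + 59/31 = 64 + 59/31 = 2043/31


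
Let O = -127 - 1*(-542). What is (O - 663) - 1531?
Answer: -1779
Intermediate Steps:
O = 415 (O = -127 + 542 = 415)
(O - 663) - 1531 = (415 - 663) - 1531 = -248 - 1531 = -1779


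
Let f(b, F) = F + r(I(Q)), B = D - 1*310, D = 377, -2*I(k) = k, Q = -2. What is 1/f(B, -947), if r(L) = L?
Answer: -1/946 ≈ -0.0010571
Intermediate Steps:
I(k) = -k/2
B = 67 (B = 377 - 1*310 = 377 - 310 = 67)
f(b, F) = 1 + F (f(b, F) = F - ½*(-2) = F + 1 = 1 + F)
1/f(B, -947) = 1/(1 - 947) = 1/(-946) = -1/946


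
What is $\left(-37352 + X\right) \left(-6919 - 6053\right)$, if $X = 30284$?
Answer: $91686096$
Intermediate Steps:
$\left(-37352 + X\right) \left(-6919 - 6053\right) = \left(-37352 + 30284\right) \left(-6919 - 6053\right) = \left(-7068\right) \left(-12972\right) = 91686096$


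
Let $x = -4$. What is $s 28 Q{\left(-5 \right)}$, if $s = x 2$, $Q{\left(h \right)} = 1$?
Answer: $-224$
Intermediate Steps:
$s = -8$ ($s = \left(-4\right) 2 = -8$)
$s 28 Q{\left(-5 \right)} = \left(-8\right) 28 \cdot 1 = \left(-224\right) 1 = -224$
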